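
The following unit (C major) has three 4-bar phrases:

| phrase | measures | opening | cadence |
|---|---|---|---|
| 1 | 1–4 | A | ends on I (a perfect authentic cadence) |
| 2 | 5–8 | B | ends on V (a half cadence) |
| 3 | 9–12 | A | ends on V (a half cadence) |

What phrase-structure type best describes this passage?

phrase group

The final phrase closes with a half cadence, which is not stronger than the preceding half cadence; the 3 phrases lack an overall antecedent–consequent design and so form a phrase group.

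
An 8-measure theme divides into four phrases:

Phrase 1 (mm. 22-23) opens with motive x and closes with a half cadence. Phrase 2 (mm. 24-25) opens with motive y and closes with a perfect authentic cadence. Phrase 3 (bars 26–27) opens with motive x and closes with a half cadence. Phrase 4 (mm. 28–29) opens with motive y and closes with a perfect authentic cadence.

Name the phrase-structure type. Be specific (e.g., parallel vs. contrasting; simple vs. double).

The cadence pattern HC–PAC–HC–PAC is weak–strong twice, and phrases 3–4 restate phrases 1–2: a period heard twice, not a double period (which would end weakly at phrase 2).

repeated period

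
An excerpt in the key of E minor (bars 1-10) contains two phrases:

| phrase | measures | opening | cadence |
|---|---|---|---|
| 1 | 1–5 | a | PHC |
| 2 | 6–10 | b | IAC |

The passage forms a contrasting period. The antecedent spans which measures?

The antecedent is the phrase ending with the weaker cadence (Phrygian half cadence, phrase 1) and the consequent the one ending more conclusively (imperfect authentic cadence, phrase 2); the antecedent is bars 1–5.

measures 1–5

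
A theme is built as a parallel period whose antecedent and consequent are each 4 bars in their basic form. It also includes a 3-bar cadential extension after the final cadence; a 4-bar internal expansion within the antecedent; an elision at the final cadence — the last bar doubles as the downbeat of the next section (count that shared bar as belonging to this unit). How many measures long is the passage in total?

Basic parallel period: 4 + 4 = 8 bars.
8 (basic form) + 3 (cadential extension) + 4 (internal expansion) = 15.
The elision shares a bar with the next section but does not change this unit's count.

15 measures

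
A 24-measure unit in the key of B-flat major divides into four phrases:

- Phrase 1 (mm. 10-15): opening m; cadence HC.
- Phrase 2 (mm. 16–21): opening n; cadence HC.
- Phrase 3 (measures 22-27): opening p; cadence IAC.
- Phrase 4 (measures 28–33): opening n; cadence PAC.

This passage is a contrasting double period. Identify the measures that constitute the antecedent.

In a double period the four phrases pair into a large antecedent (phrases 1–2, ending half cadence) and a large consequent (phrases 3–4, ending perfect authentic cadence). The antecedent spans bars 10–21.

measures 10–21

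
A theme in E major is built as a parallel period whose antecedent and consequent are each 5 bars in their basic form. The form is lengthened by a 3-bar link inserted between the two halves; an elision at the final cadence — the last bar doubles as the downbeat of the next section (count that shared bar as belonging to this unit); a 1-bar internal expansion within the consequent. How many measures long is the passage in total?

Basic parallel period: 5 + 5 = 10 bars.
10 (basic form) + 3 (link) + 1 (internal expansion) = 14.
The elision shares a bar with the next section but does not change this unit's count.

14 measures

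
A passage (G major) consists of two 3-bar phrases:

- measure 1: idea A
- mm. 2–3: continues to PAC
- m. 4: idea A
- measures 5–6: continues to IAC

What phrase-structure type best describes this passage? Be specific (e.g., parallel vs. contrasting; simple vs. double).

phrase group

The second phrase closes with an imperfect authentic cadence, which is not stronger than the first phrase's perfect authentic cadence; without a weak→strong cadential pair there is no antecedent–consequent relationship, so this is a phrase group rather than a period.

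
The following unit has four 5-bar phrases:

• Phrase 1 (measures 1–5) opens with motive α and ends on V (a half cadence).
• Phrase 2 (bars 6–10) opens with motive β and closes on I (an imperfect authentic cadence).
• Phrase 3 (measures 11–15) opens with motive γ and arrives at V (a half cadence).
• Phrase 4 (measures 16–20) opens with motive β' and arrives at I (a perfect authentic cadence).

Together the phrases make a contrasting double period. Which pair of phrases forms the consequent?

phrases 3 and 4

In a double period the first pair of phrases (ending imperfect authentic cadence) is the large antecedent and the second pair (ending perfect authentic cadence) is the large consequent; the consequent is phrases 3 and 4.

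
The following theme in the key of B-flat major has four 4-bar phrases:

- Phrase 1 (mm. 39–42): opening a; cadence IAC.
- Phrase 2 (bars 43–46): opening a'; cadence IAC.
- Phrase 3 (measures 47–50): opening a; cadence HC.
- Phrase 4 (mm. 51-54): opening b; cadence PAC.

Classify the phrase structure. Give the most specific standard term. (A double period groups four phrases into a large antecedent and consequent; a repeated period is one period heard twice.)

parallel double period

Four phrases in two halves: the first half (mm. 39–46) ends with an imperfect authentic cadence, the second (mm. 47–54) with a perfect authentic cadence — a large antecedent–consequent pair, i.e. a double period.
Phrase 3 begins with the same material as phrase 1, making it parallel.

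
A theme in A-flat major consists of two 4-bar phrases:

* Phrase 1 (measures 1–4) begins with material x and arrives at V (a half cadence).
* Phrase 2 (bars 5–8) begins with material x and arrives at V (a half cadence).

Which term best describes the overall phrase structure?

repeated phrase

Both phrases have the same opening (x) and the same cadence (half cadence): the second is a restatement, not a consequent, so this is a repeated phrase rather than a period.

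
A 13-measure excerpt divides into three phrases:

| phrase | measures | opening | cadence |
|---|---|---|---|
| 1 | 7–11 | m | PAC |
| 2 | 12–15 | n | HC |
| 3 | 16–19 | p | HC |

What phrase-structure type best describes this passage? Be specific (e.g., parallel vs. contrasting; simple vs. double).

phrase group

The final phrase closes with a half cadence, which is not stronger than the preceding half cadence; the 3 phrases lack an overall antecedent–consequent design and so form a phrase group.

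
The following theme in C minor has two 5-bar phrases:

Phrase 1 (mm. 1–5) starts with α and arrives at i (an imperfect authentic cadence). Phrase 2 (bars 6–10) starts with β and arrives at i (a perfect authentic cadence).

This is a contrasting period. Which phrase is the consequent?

phrase 2

The phrase ending with the weaker cadence (imperfect authentic cadence) is the antecedent; the one ending more conclusively (perfect authentic cadence) is the consequent. The consequent is phrase 2.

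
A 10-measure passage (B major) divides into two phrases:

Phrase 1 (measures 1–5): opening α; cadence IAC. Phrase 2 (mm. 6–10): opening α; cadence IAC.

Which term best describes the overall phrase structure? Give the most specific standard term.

repeated phrase

Both phrases have the same opening (α) and the same cadence (imperfect authentic cadence): the second is a restatement, not a consequent, so this is a repeated phrase rather than a period.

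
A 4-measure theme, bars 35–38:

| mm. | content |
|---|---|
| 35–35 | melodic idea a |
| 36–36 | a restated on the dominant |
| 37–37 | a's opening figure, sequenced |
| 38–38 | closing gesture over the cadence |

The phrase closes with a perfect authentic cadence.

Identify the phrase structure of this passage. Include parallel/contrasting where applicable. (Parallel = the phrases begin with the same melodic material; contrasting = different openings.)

sentence

Basic idea (bar 35) + its repetition (bar 36) form the presentation; fragmentation and cadence (mm. 37-38) form the continuation — the 4-bar whole is a sentence.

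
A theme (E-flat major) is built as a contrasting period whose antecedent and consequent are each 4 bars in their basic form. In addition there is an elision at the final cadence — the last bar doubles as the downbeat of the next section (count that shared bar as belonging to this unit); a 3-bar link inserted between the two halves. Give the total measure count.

11 measures

Basic contrasting period: 4 + 4 = 8 bars.
8 (basic form) + 3 (link) = 11.
The elision shares a bar with the next section but does not change this unit's count.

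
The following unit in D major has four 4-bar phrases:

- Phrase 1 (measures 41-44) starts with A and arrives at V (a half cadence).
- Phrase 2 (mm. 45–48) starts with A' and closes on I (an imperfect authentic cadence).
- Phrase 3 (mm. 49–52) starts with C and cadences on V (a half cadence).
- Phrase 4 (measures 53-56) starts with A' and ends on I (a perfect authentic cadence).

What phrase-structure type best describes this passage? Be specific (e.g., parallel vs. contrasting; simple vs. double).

Four phrases in two halves: the first half (bars 41–48) ends with an imperfect authentic cadence, the second (bars 49–56) with a perfect authentic cadence — a large antecedent–consequent pair, i.e. a double period.
Phrase 3 begins with different material from phrase 1, making it contrasting.

contrasting double period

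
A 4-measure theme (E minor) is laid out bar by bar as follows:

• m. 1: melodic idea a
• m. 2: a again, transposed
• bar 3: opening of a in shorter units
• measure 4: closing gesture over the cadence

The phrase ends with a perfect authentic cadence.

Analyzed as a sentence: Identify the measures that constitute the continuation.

measures 3–4

After the presentation (measures 1-2), the continuation covers the fragmentation through the cadence: mm. 3-4.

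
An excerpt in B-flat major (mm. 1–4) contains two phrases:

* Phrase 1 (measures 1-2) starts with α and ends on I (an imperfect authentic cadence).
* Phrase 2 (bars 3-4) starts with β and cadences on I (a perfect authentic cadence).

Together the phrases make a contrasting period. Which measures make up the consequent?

The phrase ending with the weaker cadence (imperfect authentic cadence) is the antecedent; the one ending more conclusively (perfect authentic cadence) is the consequent. The consequent is measures 3–4.

measures 3–4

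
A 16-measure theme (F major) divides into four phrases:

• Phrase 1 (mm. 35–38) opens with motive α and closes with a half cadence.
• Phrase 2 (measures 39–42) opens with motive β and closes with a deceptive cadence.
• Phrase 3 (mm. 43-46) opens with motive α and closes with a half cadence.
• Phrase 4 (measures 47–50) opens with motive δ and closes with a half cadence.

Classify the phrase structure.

phrase group

Phrase 4 ends with a half cadence, no stronger than phrase 2's deceptive cadence, so the four phrases do not form a double period; nor do phrases 3–4 duplicate 1–2, so it is not a repeated period. With no phrase reaching a conclusive cadence, the passage is a phrase group.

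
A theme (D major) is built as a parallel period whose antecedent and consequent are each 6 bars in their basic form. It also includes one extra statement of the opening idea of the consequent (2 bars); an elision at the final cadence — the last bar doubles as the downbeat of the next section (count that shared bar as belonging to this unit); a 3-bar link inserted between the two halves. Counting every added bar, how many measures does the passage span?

Basic parallel period: 6 + 6 = 12 bars.
12 (basic form) + 2 (extra statement) + 3 (link) = 17.
The elision shares a bar with the next section but does not change this unit's count.

17 measures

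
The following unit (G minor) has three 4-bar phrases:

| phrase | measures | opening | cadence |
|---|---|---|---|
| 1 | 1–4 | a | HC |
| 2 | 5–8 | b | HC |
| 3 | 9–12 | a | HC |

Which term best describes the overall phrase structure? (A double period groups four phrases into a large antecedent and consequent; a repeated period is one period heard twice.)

phrase group

The final phrase closes with a half cadence, which is not stronger than the preceding half cadence; the 3 phrases lack an overall antecedent–consequent design and so form a phrase group.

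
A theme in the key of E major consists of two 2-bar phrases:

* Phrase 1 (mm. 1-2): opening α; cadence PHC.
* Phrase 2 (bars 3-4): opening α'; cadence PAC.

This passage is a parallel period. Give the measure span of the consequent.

The antecedent is the phrase ending with the weaker cadence (Phrygian half cadence, phrase 1) and the consequent the one ending more conclusively (perfect authentic cadence, phrase 2); the consequent is measures 3-4.

measures 3–4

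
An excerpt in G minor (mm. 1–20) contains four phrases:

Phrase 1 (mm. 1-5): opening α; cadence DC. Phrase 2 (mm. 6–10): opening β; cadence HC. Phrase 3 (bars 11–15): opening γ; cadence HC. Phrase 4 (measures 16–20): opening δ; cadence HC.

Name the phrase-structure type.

phrase group

Phrase 4 ends with a half cadence, no stronger than phrase 2's half cadence, so the four phrases do not form a double period; nor do phrases 3–4 duplicate 1–2, so it is not a repeated period. With no phrase reaching a conclusive cadence, the passage is a phrase group.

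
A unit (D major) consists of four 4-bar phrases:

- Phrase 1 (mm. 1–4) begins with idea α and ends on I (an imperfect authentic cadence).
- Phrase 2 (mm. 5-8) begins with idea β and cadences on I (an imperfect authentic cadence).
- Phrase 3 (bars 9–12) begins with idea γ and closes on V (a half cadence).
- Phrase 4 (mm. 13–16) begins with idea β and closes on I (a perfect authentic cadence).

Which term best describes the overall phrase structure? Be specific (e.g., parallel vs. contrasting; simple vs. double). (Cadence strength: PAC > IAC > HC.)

contrasting double period

Four phrases in two halves: the first half (bars 1–8) ends with an imperfect authentic cadence, the second (mm. 9-16) with a perfect authentic cadence — a large antecedent–consequent pair, i.e. a double period.
Phrase 3 begins with different material from phrase 1, making it contrasting.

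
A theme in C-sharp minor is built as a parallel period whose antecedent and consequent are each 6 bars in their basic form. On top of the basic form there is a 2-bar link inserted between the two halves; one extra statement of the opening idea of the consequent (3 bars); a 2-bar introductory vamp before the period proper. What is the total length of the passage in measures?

Basic parallel period: 6 + 6 = 12 bars.
12 (basic form) + 2 (link) + 3 (extra statement) + 2 (introduction) = 19.

19 measures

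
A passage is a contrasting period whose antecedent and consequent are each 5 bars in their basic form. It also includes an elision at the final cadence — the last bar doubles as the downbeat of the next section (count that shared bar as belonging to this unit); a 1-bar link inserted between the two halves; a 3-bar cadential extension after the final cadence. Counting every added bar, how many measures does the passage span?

14 measures

Basic contrasting period: 5 + 5 = 10 bars.
10 (basic form) + 1 (link) + 3 (cadential extension) = 14.
The elision shares a bar with the next section but does not change this unit's count.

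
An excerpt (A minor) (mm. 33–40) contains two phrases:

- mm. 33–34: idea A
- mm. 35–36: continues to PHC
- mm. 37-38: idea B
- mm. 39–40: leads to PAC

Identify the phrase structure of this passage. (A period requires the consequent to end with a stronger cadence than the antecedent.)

contrasting period

Phrase 1 ends with a Phrygian half cadence (weaker) and phrase 2 with a perfect authentic cadence (stronger): antecedent + consequent = a period.
The two phrases open with different material (A / B), so the period is contrasting.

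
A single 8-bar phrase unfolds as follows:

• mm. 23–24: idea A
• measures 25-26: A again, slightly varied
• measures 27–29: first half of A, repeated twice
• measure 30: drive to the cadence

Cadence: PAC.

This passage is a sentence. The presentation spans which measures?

The presentation of a sentence is the basic idea (mm. 23-24) plus its repetition (mm. 25–26); the presentation is therefore measures 23-26.

measures 23–26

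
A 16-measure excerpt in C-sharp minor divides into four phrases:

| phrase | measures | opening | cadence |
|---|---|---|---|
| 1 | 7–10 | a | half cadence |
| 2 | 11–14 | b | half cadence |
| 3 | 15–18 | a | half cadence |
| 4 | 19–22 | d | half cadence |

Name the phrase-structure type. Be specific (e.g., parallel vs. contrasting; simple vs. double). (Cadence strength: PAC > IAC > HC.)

phrase group

Phrase 4 ends with a half cadence, no stronger than phrase 2's half cadence, so the four phrases do not form a double period; nor do phrases 3–4 duplicate 1–2, so it is not a repeated period. With no phrase reaching a conclusive cadence, the passage is a phrase group.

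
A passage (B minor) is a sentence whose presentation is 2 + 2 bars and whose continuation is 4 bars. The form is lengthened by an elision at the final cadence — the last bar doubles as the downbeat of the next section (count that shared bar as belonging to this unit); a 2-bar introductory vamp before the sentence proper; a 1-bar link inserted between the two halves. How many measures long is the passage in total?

11 measures

Basic sentence: 2 + 2 + 4 = 8 bars.
8 (basic form) + 2 (introduction) + 1 (link) = 11.
The elision shares a bar with the next section but does not change this unit's count.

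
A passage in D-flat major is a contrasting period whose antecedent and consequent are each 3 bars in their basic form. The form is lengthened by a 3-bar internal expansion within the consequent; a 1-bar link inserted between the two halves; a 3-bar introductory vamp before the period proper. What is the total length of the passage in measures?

13 measures

Basic contrasting period: 3 + 3 = 6 bars.
6 (basic form) + 3 (internal expansion) + 1 (link) + 3 (introduction) = 13.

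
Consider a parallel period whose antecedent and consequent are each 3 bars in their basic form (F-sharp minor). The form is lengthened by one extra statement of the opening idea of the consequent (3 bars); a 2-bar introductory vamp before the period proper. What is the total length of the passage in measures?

11 measures

Basic parallel period: 3 + 3 = 6 bars.
6 (basic form) + 3 (extra statement) + 2 (introduction) = 11.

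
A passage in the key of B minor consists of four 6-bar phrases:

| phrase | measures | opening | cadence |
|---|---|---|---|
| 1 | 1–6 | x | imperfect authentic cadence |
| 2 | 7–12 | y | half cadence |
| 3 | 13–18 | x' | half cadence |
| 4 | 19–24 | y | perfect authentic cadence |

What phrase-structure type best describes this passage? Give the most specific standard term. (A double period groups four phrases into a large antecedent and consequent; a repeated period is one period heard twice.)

parallel double period

Four phrases in two halves: the first half (mm. 1–12) ends with a half cadence, the second (measures 13–24) with a perfect authentic cadence — a large antecedent–consequent pair, i.e. a double period.
Phrase 3 begins with the same material as phrase 1, making it parallel.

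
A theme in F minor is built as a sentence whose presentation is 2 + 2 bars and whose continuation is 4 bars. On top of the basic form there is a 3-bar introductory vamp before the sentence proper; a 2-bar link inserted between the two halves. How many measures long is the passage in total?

Basic sentence: 2 + 2 + 4 = 8 bars.
8 (basic form) + 3 (introduction) + 2 (link) = 13.

13 measures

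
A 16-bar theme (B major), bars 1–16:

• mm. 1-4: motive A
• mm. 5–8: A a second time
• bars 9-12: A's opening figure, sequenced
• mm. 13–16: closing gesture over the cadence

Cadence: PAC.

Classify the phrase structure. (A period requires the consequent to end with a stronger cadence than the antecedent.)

sentence

Basic idea (mm. 1–4) + its repetition (measures 5–8) form the presentation; fragmentation and cadence (mm. 9-16) form the continuation — the 16-bar whole is a sentence.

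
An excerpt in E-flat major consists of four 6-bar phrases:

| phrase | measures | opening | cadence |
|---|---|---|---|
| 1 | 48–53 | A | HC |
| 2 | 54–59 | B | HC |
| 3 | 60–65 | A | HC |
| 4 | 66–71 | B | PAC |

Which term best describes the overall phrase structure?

parallel double period

Four phrases in two halves: the first half (bars 48–59) ends with a half cadence, the second (bars 60–71) with a perfect authentic cadence — a large antecedent–consequent pair, i.e. a double period.
Phrase 3 begins with the same material as phrase 1, making it parallel.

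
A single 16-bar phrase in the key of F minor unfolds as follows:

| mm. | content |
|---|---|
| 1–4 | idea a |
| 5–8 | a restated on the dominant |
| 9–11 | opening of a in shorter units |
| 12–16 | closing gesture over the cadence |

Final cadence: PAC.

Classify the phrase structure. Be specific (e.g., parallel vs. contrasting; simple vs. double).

Basic idea (measures 1-4) + its repetition (measures 5–8) form the presentation; fragmentation and cadence (bars 9–16) form the continuation — the 16-bar whole is a sentence.

sentence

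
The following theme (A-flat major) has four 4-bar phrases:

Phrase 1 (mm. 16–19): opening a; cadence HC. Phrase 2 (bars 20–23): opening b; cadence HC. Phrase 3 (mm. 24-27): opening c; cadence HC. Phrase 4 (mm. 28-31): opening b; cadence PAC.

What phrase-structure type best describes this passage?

contrasting double period

Four phrases in two halves: the first half (mm. 16-23) ends with a half cadence, the second (mm. 24–31) with a perfect authentic cadence — a large antecedent–consequent pair, i.e. a double period.
Phrase 3 begins with different material from phrase 1, making it contrasting.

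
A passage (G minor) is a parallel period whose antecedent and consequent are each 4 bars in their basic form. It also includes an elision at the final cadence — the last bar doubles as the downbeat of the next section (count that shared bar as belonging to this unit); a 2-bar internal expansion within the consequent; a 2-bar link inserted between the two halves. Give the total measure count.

Basic parallel period: 4 + 4 = 8 bars.
8 (basic form) + 2 (internal expansion) + 2 (link) = 12.
The elision shares a bar with the next section but does not change this unit's count.

12 measures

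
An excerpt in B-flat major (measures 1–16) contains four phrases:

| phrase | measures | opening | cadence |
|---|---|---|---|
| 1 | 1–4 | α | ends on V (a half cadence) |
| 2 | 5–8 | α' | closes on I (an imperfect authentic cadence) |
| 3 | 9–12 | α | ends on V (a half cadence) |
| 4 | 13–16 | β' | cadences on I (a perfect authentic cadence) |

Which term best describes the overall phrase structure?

Four phrases in two halves: the first half (measures 1-8) ends with an imperfect authentic cadence, the second (bars 9-16) with a perfect authentic cadence — a large antecedent–consequent pair, i.e. a double period.
Phrase 3 begins with the same material as phrase 1, making it parallel.

parallel double period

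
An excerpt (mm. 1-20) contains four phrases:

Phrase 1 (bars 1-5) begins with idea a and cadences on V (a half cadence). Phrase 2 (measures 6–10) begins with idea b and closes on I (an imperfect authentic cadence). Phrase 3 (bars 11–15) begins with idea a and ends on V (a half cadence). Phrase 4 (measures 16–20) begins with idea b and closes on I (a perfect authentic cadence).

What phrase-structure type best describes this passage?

parallel double period

Four phrases in two halves: the first half (measures 1-10) ends with an imperfect authentic cadence, the second (mm. 11–20) with a perfect authentic cadence — a large antecedent–consequent pair, i.e. a double period.
Phrase 3 begins with the same material as phrase 1, making it parallel.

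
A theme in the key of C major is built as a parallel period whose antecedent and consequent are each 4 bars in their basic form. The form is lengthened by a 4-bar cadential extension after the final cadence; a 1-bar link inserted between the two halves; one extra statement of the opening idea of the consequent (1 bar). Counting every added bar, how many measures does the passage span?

Basic parallel period: 4 + 4 = 8 bars.
8 (basic form) + 4 (cadential extension) + 1 (link) + 1 (extra statement) = 14.

14 measures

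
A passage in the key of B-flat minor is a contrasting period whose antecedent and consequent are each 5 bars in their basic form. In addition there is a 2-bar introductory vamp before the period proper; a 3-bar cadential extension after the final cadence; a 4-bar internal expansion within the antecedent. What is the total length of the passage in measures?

Basic contrasting period: 5 + 5 = 10 bars.
10 (basic form) + 2 (introduction) + 3 (cadential extension) + 4 (internal expansion) = 19.

19 measures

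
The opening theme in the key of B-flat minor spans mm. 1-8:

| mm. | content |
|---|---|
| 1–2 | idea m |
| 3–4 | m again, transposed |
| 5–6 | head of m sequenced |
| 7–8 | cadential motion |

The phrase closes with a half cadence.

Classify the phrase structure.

Basic idea (bars 1–2) + its repetition (bars 3–4) form the presentation; fragmentation and cadence (mm. 5–8) form the continuation — the 8-bar whole is a sentence.

sentence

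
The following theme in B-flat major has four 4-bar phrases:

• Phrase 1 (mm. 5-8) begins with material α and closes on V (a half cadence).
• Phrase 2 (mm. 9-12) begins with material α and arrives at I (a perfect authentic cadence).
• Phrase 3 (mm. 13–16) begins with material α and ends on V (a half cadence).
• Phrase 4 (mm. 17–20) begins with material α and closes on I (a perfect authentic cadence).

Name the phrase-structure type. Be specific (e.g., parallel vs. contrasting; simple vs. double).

The cadence pattern HC–PAC–HC–PAC is weak–strong twice, and phrases 3–4 restate phrases 1–2: a period heard twice, not a double period (which would end weakly at phrase 2).

repeated period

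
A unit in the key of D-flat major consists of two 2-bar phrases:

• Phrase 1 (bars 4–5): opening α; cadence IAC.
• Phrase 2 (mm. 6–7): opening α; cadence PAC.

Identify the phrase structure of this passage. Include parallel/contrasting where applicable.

parallel period

Phrase 1 ends with an imperfect authentic cadence (weaker) and phrase 2 with a perfect authentic cadence (stronger): antecedent + consequent = a period.
The two phrases open with the same material (α / α), so the period is parallel.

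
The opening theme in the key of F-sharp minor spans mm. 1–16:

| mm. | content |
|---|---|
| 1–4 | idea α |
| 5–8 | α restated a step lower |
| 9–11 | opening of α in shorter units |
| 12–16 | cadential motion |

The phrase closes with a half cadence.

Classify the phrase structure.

sentence

Basic idea (mm. 1-4) + its repetition (measures 5–8) form the presentation; fragmentation and cadence (mm. 9-16) form the continuation — the 16-bar whole is a sentence.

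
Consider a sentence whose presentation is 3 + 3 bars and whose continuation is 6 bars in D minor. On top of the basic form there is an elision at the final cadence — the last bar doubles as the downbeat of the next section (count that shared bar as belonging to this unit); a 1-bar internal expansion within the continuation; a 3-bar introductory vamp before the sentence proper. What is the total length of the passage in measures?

16 measures

Basic sentence: 3 + 3 + 6 = 12 bars.
12 (basic form) + 1 (internal expansion) + 3 (introduction) = 16.
The elision shares a bar with the next section but does not change this unit's count.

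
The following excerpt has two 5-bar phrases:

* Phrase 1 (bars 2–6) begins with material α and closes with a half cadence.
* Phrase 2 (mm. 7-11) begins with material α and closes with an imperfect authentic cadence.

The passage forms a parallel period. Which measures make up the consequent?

The phrase ending with the weaker cadence (half cadence) is the antecedent; the one ending more conclusively (imperfect authentic cadence) is the consequent. The consequent is measures 7–11.

measures 7–11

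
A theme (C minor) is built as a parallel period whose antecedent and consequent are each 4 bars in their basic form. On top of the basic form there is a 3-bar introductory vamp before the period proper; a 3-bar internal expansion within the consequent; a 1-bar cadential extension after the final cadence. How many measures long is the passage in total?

Basic parallel period: 4 + 4 = 8 bars.
8 (basic form) + 3 (introduction) + 3 (internal expansion) + 1 (cadential extension) = 15.

15 measures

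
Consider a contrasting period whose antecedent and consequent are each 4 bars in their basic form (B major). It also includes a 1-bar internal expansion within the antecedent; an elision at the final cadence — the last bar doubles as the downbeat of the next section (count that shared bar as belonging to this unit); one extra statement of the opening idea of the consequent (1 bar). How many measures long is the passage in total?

10 measures

Basic contrasting period: 4 + 4 = 8 bars.
8 (basic form) + 1 (internal expansion) + 1 (extra statement) = 10.
The elision shares a bar with the next section but does not change this unit's count.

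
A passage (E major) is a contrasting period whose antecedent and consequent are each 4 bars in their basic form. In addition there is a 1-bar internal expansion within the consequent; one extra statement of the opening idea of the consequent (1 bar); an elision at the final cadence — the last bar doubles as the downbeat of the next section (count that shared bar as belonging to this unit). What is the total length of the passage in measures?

10 measures

Basic contrasting period: 4 + 4 = 8 bars.
8 (basic form) + 1 (internal expansion) + 1 (extra statement) = 10.
The elision shares a bar with the next section but does not change this unit's count.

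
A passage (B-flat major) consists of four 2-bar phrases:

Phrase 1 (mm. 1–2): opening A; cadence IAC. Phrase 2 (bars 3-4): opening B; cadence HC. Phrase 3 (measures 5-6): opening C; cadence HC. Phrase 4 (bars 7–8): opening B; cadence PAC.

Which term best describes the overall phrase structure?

contrasting double period

Four phrases in two halves: the first half (bars 1–4) ends with a half cadence, the second (measures 5–8) with a perfect authentic cadence — a large antecedent–consequent pair, i.e. a double period.
Phrase 3 begins with different material from phrase 1, making it contrasting.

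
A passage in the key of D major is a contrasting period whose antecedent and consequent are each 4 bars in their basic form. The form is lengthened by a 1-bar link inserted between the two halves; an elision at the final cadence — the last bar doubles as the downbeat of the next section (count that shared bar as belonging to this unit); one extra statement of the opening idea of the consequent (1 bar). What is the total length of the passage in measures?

Basic contrasting period: 4 + 4 = 8 bars.
8 (basic form) + 1 (link) + 1 (extra statement) = 10.
The elision shares a bar with the next section but does not change this unit's count.

10 measures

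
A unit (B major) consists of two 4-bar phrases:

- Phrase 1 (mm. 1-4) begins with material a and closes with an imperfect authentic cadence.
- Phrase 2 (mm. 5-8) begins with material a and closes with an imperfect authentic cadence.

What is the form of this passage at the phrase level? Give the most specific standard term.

Both phrases have the same opening (a) and the same cadence (imperfect authentic cadence): the second is a restatement, not a consequent, so this is a repeated phrase rather than a period.

repeated phrase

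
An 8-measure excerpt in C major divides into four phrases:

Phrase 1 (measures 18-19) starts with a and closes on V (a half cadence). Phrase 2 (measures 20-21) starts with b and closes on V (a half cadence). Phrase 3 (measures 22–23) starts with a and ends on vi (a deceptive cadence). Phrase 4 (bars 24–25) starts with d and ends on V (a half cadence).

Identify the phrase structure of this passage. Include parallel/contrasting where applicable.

Phrase 4 ends with a half cadence, no stronger than phrase 2's half cadence, so the four phrases do not form a double period; nor do phrases 3–4 duplicate 1–2, so it is not a repeated period. With no phrase reaching a conclusive cadence, the passage is a phrase group.

phrase group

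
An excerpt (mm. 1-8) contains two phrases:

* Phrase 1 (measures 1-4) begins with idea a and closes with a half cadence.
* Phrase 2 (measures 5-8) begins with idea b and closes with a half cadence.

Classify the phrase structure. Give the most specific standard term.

phrase group

The second phrase closes with a half cadence, which is not stronger than the first phrase's half cadence; without a weak→strong cadential pair there is no antecedent–consequent relationship, so this is a phrase group rather than a period.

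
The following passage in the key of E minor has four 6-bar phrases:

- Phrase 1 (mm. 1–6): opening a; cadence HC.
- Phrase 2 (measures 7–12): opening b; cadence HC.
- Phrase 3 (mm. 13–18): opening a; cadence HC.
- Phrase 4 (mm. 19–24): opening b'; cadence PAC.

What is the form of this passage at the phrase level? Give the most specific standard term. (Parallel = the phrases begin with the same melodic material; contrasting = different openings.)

parallel double period

Four phrases in two halves: the first half (mm. 1–12) ends with a half cadence, the second (mm. 13–24) with a perfect authentic cadence — a large antecedent–consequent pair, i.e. a double period.
Phrase 3 begins with the same material as phrase 1, making it parallel.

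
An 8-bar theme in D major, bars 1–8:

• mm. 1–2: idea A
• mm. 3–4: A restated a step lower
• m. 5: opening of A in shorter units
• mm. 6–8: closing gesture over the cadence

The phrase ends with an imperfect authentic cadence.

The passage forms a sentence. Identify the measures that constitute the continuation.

After the presentation (mm. 1–4), the continuation covers the fragmentation through the cadence: measures 5–8.

measures 5–8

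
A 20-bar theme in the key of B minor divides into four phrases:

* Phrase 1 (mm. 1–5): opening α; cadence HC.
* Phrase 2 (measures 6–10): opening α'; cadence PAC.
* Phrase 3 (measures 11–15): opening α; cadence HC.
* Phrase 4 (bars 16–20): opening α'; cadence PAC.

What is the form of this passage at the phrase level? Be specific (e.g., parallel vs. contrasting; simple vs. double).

The cadence pattern HC–PAC–HC–PAC is weak–strong twice, and phrases 3–4 restate phrases 1–2: a period heard twice, not a double period (which would end weakly at phrase 2).

repeated period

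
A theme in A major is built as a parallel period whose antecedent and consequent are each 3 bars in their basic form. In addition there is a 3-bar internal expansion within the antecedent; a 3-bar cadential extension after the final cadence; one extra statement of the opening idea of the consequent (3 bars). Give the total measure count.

Basic parallel period: 3 + 3 = 6 bars.
6 (basic form) + 3 (internal expansion) + 3 (cadential extension) + 3 (extra statement) = 15.

15 measures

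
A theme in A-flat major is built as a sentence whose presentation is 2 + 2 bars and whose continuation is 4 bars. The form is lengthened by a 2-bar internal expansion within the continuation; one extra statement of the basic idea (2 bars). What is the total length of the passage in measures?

12 measures

Basic sentence: 2 + 2 + 4 = 8 bars.
8 (basic form) + 2 (internal expansion) + 2 (extra statement) = 12.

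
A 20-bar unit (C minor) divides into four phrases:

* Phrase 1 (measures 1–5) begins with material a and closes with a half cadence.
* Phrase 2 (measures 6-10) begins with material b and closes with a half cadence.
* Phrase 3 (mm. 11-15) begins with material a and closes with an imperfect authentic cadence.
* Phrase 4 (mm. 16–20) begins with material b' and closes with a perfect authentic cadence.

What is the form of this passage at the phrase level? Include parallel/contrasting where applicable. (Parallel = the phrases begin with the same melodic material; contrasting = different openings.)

parallel double period

Four phrases in two halves: the first half (measures 1–10) ends with a half cadence, the second (measures 11–20) with a perfect authentic cadence — a large antecedent–consequent pair, i.e. a double period.
Phrase 3 begins with the same material as phrase 1, making it parallel.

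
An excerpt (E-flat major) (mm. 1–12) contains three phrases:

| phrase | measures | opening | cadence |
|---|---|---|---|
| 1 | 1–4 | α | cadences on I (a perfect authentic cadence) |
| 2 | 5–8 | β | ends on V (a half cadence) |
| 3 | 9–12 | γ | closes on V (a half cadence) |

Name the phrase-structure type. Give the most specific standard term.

The final phrase closes with a half cadence, which is not stronger than the preceding half cadence; the 3 phrases lack an overall antecedent–consequent design and so form a phrase group.

phrase group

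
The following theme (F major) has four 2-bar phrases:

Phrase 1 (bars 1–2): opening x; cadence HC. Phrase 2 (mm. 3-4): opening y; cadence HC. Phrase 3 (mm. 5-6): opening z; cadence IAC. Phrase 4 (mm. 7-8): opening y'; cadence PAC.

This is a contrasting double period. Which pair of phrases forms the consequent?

phrases 3 and 4

In a double period the first pair of phrases (ending half cadence) is the large antecedent and the second pair (ending perfect authentic cadence) is the large consequent; the consequent is phrases 3 and 4.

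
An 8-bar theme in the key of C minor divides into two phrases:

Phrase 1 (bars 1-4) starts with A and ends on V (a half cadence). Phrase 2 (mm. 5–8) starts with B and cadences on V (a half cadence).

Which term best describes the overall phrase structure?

phrase group

The second phrase closes with a half cadence, which is not stronger than the first phrase's half cadence; without a weak→strong cadential pair there is no antecedent–consequent relationship, so this is a phrase group rather than a period.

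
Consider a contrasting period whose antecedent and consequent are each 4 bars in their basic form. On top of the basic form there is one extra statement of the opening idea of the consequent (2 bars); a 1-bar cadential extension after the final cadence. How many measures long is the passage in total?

Basic contrasting period: 4 + 4 = 8 bars.
8 (basic form) + 2 (extra statement) + 1 (cadential extension) = 11.

11 measures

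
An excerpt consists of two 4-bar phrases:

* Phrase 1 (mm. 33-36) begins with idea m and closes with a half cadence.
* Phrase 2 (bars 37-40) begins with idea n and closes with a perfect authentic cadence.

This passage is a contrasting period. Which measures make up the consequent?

measures 37–40

The antecedent is the phrase ending with the weaker cadence (half cadence, phrase 1) and the consequent the one ending more conclusively (perfect authentic cadence, phrase 2); the consequent is mm. 37-40.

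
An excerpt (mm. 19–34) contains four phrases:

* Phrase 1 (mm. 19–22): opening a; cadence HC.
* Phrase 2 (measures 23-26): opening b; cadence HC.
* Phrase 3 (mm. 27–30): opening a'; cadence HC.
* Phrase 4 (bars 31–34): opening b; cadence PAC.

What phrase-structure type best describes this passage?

Four phrases in two halves: the first half (mm. 19-26) ends with a half cadence, the second (mm. 27–34) with a perfect authentic cadence — a large antecedent–consequent pair, i.e. a double period.
Phrase 3 begins with the same material as phrase 1, making it parallel.

parallel double period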